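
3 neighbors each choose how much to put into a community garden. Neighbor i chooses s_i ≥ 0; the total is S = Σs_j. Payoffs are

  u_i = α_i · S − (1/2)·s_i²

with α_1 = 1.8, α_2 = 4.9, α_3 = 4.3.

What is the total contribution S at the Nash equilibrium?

11

Neighbor i's FOC: ∂u_i/∂s_i = α_i − s_i = 0, so s_i* = α_i.
NE contributions = (1.8, 4.9, 4.3); S = 11.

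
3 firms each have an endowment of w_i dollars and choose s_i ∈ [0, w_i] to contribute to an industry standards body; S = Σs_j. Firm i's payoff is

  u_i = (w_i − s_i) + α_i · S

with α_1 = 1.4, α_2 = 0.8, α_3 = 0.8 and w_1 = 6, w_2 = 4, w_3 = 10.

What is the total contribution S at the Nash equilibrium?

6

∂u_i/∂s_i = α_i − 1, so firm i contributes w_i if α_i > 1, else 0.
α_i > 1 for i ∈ {1}; NE contributions (6, 0, 0), S = 6.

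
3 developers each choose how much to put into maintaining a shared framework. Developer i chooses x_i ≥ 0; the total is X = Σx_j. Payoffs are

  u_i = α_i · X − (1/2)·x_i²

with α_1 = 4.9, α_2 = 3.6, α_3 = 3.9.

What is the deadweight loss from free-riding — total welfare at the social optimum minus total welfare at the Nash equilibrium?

Developer i's FOC: ∂u_i/∂x_i = α_i − x_i = 0, so x_i* = α_i.
NE contributions = (4.9, 3.6, 3.9); X = 12.4.
W^NE = (Σα)·X − ½Σα_i² = 12.4² − ½·52.18 = 127.67.
Planner sets x_i = Σα_j = 12.4 for every i, so X^SO = 3·12.4 = 37.2.
W^SO = (Σα)·X^SO − ½·3·(Σα)² = (3/2)·12.4² = 230.64.
Deadweight loss = W^SO − W^NE = 102.97.

102.97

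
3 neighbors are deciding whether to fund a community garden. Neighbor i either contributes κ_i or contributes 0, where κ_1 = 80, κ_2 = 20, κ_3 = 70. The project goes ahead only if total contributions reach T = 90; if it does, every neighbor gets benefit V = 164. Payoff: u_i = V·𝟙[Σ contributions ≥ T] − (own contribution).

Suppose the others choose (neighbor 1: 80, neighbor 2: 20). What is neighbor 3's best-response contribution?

0

Others' total = 100 ≥ 90; contributing adds cost 70 for no extra benefit.
Best response: 0.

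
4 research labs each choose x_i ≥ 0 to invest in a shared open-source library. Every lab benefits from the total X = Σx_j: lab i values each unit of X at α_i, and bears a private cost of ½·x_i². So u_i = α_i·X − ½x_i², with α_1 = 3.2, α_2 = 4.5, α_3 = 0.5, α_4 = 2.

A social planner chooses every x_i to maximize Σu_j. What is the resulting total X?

Planner FOC: ∂(Σu_j)/∂x_i = (Σα_j) − x_i = 0, so x_i^SO = Σα_j = 10.2 for every i; X^SO = 40.8.

40.8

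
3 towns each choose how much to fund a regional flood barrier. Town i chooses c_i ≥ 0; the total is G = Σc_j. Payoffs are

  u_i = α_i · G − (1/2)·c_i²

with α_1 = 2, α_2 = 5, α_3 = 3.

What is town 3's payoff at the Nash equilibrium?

25.5

Town i's FOC: ∂u_i/∂c_i = α_i − c_i = 0, so c_i* = α_i.
NE contributions = (2, 5, 3); G = 10.
u_3 = α_3·G − ½·(c_3)² = 3·10 − ½·3² = 25.5.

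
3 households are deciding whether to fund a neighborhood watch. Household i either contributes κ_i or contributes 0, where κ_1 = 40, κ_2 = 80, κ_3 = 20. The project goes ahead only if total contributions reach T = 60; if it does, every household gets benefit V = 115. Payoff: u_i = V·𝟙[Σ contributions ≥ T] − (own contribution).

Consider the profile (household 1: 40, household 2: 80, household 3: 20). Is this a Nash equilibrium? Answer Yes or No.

Total = 140 ≥ 60: provided.
Household 1 (pledges 40, payoff 75): dropping to 0 → total 100, payoff 115. Profitable deviation.

No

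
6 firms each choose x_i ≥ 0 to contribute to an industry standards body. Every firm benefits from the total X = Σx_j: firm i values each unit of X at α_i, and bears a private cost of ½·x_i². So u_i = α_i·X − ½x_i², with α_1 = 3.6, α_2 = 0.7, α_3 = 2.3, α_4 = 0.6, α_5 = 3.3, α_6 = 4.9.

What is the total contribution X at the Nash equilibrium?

15.4

Firm i's FOC: ∂u_i/∂x_i = α_i − x_i = 0, so x_i* = α_i.
NE contributions = (3.6, 0.7, 2.3, 0.6, 3.3, 4.9); X = 15.4.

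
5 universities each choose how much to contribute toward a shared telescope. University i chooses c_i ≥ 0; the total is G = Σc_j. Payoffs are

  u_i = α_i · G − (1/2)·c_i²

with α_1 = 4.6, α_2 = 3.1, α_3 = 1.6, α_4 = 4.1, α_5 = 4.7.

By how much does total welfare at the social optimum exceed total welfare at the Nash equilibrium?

527.53

University i's FOC: ∂u_i/∂c_i = α_i − c_i = 0, so c_i* = α_i.
NE contributions = (4.6, 3.1, 1.6, 4.1, 4.7); G = 18.1.
W^NE = (Σα)·G − ½Σα_i² = 18.1² − ½·72.23 = 291.495.
Planner sets c_i = Σα_j = 18.1 for every i, so G^SO = 5·18.1 = 90.5.
W^SO = (Σα)·G^SO − ½·5·(Σα)² = (5/2)·18.1² = 819.025.
Deadweight loss = W^SO − W^NE = 527.53.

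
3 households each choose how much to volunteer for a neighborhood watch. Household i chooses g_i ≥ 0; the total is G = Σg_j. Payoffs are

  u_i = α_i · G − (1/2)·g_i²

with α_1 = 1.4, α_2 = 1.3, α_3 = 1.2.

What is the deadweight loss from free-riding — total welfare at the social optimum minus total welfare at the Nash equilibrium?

10.15

Household i's FOC: ∂u_i/∂g_i = α_i − g_i = 0, so g_i* = α_i.
NE contributions = (1.4, 1.3, 1.2); G = 3.9.
W^NE = (Σα)·G − ½Σα_i² = 3.9² − ½·5.09 = 12.665.
Planner sets g_i = Σα_j = 3.9 for every i, so G^SO = 3·3.9 = 11.7.
W^SO = (Σα)·G^SO − ½·3·(Σα)² = (3/2)·3.9² = 22.815.
Deadweight loss = W^SO − W^NE = 10.15.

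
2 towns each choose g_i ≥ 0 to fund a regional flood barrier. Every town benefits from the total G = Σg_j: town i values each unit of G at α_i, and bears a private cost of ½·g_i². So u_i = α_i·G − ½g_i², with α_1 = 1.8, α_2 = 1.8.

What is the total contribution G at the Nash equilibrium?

Town i's FOC: ∂u_i/∂g_i = α_i − g_i = 0, so g_i* = α_i.
NE contributions = (1.8, 1.8); G = 3.6.

3.6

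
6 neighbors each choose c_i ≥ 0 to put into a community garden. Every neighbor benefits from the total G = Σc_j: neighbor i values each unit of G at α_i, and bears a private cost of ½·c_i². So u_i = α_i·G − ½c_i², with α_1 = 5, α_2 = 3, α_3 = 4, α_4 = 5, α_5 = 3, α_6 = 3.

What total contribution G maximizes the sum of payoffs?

138

Planner FOC: ∂(Σu_j)/∂c_i = (Σα_j) − c_i = 0, so c_i^SO = Σα_j = 23 for every i; G^SO = 138.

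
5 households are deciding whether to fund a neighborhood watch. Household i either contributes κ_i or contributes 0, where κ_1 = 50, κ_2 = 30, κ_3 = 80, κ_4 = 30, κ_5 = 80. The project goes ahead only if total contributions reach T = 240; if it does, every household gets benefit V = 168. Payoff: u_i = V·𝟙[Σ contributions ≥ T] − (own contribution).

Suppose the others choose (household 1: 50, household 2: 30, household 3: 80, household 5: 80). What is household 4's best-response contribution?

Others' total = 240 ≥ 240; contributing adds cost 30 for no extra benefit.
Best response: 0.

0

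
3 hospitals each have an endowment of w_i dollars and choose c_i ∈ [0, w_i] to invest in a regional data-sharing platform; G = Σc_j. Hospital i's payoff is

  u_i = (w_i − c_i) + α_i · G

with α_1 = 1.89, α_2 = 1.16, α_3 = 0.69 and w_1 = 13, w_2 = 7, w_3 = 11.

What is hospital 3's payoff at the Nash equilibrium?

24.8

∂u_i/∂c_i = α_i − 1, so hospital i contributes w_i if α_i > 1, else 0.
α_i > 1 for i ∈ {1, 2}; NE contributions (13, 7, 0), G = 20.
u_3 = (11 − 0) + 0.69·20 = 24.8.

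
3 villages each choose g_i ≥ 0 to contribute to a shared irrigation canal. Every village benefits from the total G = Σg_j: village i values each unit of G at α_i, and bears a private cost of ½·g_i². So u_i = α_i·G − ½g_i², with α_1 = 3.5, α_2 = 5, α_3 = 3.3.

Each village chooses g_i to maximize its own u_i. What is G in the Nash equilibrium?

11.8

Village i's FOC: ∂u_i/∂g_i = α_i − g_i = 0, so g_i* = α_i.
NE contributions = (3.5, 5, 3.3); G = 11.8.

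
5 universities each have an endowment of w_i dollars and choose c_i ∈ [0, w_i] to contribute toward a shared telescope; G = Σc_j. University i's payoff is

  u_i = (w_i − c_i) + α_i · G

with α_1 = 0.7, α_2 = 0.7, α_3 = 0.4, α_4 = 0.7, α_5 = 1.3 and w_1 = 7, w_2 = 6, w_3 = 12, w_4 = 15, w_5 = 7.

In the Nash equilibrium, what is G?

7

∂u_i/∂c_i = α_i − 1, so university i contributes w_i if α_i > 1, else 0.
α_i > 1 for i ∈ {5}; NE contributions (0, 0, 0, 0, 7), G = 7.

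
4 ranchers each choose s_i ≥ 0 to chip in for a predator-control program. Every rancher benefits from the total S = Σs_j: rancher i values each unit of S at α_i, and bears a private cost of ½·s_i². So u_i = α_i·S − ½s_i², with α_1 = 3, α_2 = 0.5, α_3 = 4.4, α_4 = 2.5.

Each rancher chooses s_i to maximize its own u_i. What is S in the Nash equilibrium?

Rancher i's FOC: ∂u_i/∂s_i = α_i − s_i = 0, so s_i* = α_i.
NE contributions = (3, 0.5, 4.4, 2.5); S = 10.4.

10.4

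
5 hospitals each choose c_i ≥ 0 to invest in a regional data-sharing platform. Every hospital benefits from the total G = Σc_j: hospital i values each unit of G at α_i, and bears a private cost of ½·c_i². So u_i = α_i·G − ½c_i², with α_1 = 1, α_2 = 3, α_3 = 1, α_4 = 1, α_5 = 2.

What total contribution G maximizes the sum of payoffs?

Planner FOC: ∂(Σu_j)/∂c_i = (Σα_j) − c_i = 0, so c_i^SO = Σα_j = 8 for every i; G^SO = 40.

40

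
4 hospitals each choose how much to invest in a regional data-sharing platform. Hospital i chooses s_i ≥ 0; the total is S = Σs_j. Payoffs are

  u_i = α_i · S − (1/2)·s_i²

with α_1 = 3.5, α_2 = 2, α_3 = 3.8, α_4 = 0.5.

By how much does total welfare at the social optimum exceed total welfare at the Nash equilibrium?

Hospital i's FOC: ∂u_i/∂s_i = α_i − s_i = 0, so s_i* = α_i.
NE contributions = (3.5, 2, 3.8, 0.5); S = 9.8.
W^NE = (Σα)·S − ½Σα_i² = 9.8² − ½·30.94 = 80.57.
Planner sets s_i = Σα_j = 9.8 for every i, so S^SO = 4·9.8 = 39.2.
W^SO = (Σα)·S^SO − ½·4·(Σα)² = (4/2)·9.8² = 192.08.
Deadweight loss = W^SO − W^NE = 111.51.

111.51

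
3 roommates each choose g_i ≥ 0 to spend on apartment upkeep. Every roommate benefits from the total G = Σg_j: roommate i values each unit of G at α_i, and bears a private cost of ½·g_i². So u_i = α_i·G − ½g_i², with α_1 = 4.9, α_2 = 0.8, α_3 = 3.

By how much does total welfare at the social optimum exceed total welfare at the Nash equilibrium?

54.67

Roommate i's FOC: ∂u_i/∂g_i = α_i − g_i = 0, so g_i* = α_i.
NE contributions = (4.9, 0.8, 3); G = 8.7.
W^NE = (Σα)·G − ½Σα_i² = 8.7² − ½·33.65 = 58.865.
Planner sets g_i = Σα_j = 8.7 for every i, so G^SO = 3·8.7 = 26.1.
W^SO = (Σα)·G^SO − ½·3·(Σα)² = (3/2)·8.7² = 113.535.
Deadweight loss = W^SO − W^NE = 54.67.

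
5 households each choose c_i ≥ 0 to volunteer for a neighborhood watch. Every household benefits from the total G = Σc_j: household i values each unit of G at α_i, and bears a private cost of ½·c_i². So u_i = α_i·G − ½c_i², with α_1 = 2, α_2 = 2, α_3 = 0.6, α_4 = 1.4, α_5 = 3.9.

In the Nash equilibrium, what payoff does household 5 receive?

31.005

Household i's FOC: ∂u_i/∂c_i = α_i − c_i = 0, so c_i* = α_i.
NE contributions = (2, 2, 0.6, 1.4, 3.9); G = 9.9.
u_5 = α_5·G − ½·(c_5)² = 3.9·9.9 − ½·3.9² = 31.005.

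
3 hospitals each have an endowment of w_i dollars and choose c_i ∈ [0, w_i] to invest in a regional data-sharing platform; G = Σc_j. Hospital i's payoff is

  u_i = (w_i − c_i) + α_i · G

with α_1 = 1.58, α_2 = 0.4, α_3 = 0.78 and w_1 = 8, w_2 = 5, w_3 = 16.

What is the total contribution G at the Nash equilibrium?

8

∂u_i/∂c_i = α_i − 1, so hospital i contributes w_i if α_i > 1, else 0.
α_i > 1 for i ∈ {1}; NE contributions (8, 0, 0), G = 8.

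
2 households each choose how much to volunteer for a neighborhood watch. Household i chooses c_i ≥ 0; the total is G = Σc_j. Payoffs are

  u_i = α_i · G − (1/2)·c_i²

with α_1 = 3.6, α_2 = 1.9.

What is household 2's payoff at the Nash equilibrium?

Household i's FOC: ∂u_i/∂c_i = α_i − c_i = 0, so c_i* = α_i.
NE contributions = (3.6, 1.9); G = 5.5.
u_2 = α_2·G − ½·(c_2)² = 1.9·5.5 − ½·1.9² = 8.645.

8.645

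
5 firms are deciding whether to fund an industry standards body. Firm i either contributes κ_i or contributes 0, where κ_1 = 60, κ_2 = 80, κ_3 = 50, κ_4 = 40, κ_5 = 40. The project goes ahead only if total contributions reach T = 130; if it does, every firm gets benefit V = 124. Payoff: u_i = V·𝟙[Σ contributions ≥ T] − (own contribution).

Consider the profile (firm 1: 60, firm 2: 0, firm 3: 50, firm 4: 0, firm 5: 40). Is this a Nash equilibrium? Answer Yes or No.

Yes

Total = 150 ≥ 130: provided.
Firm 1 (pledges 60, payoff 64): dropping to 0 → total 90, payoff 0. No gain.
Firm 2 (pledges 0, payoff 124): pledging 80 → total 230, payoff 44. No gain.
Firm 3 (pledges 50, payoff 74): dropping to 0 → total 100, payoff 0. No gain.
Firm 4 (pledges 0, payoff 124): pledging 40 → total 190, payoff 84. No gain.
Firm 5 (pledges 40, payoff 84): dropping to 0 → total 110, payoff 0. No gain.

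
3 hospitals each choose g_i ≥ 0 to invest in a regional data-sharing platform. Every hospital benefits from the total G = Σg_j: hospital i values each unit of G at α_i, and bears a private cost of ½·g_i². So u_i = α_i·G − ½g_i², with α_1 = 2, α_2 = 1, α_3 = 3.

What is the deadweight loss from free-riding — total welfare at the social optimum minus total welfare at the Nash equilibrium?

Hospital i's FOC: ∂u_i/∂g_i = α_i − g_i = 0, so g_i* = α_i.
NE contributions = (2, 1, 3); G = 6.
W^NE = (Σα)·G − ½Σα_i² = 6² − ½·14 = 29.
Planner sets g_i = Σα_j = 6 for every i, so G^SO = 3·6 = 18.
W^SO = (Σα)·G^SO − ½·3·(Σα)² = (3/2)·6² = 54.
Deadweight loss = W^SO − W^NE = 25.

25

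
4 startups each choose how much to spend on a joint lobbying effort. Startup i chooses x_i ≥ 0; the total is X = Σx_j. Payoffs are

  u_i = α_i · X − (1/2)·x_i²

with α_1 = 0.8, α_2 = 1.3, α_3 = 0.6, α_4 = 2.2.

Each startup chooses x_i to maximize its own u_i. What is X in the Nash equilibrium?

4.9

Startup i's FOC: ∂u_i/∂x_i = α_i − x_i = 0, so x_i* = α_i.
NE contributions = (0.8, 1.3, 0.6, 2.2); X = 4.9.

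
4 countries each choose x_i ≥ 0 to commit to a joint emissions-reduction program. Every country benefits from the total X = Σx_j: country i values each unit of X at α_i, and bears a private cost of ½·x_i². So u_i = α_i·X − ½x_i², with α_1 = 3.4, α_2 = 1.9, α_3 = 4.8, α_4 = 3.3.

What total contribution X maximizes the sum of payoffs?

Planner FOC: ∂(Σu_j)/∂x_i = (Σα_j) − x_i = 0, so x_i^SO = Σα_j = 13.4 for every i; X^SO = 53.6.

53.6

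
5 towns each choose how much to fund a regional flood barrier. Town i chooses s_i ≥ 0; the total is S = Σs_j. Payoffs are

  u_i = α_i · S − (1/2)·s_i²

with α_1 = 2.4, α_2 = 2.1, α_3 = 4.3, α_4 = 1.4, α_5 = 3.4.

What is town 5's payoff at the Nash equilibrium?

Town i's FOC: ∂u_i/∂s_i = α_i − s_i = 0, so s_i* = α_i.
NE contributions = (2.4, 2.1, 4.3, 1.4, 3.4); S = 13.6.
u_5 = α_5·S − ½·(s_5)² = 3.4·13.6 − ½·3.4² = 40.46.

40.46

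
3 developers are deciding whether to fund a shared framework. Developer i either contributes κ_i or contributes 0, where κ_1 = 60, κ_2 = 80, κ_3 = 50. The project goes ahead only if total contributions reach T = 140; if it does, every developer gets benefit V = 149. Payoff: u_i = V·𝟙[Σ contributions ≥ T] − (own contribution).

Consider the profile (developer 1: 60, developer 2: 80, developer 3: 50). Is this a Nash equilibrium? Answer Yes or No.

No

Total = 190 ≥ 140: provided.
Developer 1 (pledges 60, payoff 89): dropping to 0 → total 130, payoff 0. No gain.
Developer 2 (pledges 80, payoff 69): dropping to 0 → total 110, payoff 0. No gain.
Developer 3 (pledges 50, payoff 99): dropping to 0 → total 140, payoff 149. Profitable deviation.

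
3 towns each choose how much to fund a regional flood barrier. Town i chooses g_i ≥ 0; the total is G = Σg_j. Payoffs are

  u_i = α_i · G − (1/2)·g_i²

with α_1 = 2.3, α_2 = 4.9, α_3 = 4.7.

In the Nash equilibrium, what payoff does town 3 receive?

Town i's FOC: ∂u_i/∂g_i = α_i − g_i = 0, so g_i* = α_i.
NE contributions = (2.3, 4.9, 4.7); G = 11.9.
u_3 = α_3·G − ½·(g_3)² = 4.7·11.9 − ½·4.7² = 44.885.

44.885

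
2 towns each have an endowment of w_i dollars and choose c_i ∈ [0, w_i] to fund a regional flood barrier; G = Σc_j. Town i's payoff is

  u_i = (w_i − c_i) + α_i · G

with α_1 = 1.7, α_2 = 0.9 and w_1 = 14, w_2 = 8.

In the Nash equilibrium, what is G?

∂u_i/∂c_i = α_i − 1, so town i contributes w_i if α_i > 1, else 0.
α_i > 1 for i ∈ {1}; NE contributions (14, 0), G = 14.

14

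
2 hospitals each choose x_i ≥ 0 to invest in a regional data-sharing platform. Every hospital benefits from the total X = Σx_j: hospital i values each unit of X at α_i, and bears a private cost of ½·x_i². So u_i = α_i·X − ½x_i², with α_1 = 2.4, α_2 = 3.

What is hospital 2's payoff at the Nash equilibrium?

Hospital i's FOC: ∂u_i/∂x_i = α_i − x_i = 0, so x_i* = α_i.
NE contributions = (2.4, 3); X = 5.4.
u_2 = α_2·X − ½·(x_2)² = 3·5.4 − ½·3² = 11.7.

11.7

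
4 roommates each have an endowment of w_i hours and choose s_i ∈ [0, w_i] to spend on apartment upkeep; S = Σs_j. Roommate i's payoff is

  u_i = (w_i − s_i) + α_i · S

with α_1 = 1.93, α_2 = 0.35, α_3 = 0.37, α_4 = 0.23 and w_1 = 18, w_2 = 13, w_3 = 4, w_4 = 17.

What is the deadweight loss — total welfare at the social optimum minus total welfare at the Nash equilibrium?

∂u_i/∂s_i = α_i − 1, so roommate i contributes w_i if α_i > 1, else 0.
α_i > 1 for i ∈ {1}; NE contributions (18, 0, 0, 0), S = 18.
W^NE = Σw_i − S^NE + (Σα_i)·S^NE = 52 + 1.88·18 = 85.84.
Planner: ∂(Σu_j)/∂s_i = Σα_j − 1 = 1.88 > 0, so everyone contributes w_i; S^SO = 52, W^SO = 52 + 1.88·52 = 149.76.
Deadweight loss = 63.92.

63.92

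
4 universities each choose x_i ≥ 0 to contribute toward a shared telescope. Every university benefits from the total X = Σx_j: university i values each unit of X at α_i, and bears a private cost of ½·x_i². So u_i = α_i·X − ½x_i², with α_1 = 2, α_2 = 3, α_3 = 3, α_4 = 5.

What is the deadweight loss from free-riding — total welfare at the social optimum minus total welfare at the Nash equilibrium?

University i's FOC: ∂u_i/∂x_i = α_i − x_i = 0, so x_i* = α_i.
NE contributions = (2, 3, 3, 5); X = 13.
W^NE = (Σα)·X − ½Σα_i² = 13² − ½·47 = 145.5.
Planner sets x_i = Σα_j = 13 for every i, so X^SO = 4·13 = 52.
W^SO = (Σα)·X^SO − ½·4·(Σα)² = (4/2)·13² = 338.
Deadweight loss = W^SO − W^NE = 192.5.

192.5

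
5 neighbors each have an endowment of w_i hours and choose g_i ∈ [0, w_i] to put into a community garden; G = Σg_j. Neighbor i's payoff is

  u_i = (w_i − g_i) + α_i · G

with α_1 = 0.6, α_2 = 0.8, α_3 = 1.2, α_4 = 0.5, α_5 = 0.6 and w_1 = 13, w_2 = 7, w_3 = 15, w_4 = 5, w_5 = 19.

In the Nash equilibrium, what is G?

15

∂u_i/∂g_i = α_i − 1, so neighbor i contributes w_i if α_i > 1, else 0.
α_i > 1 for i ∈ {3}; NE contributions (0, 0, 15, 0, 0), G = 15.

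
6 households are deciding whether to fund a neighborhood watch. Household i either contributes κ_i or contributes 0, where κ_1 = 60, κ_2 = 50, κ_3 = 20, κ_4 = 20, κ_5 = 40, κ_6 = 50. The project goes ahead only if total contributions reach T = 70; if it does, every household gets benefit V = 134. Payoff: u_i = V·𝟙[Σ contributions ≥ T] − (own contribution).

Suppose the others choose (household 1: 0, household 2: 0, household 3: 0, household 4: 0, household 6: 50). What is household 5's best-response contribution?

Others' total = 50. Contributing 40 brings total to 90 ≥ 70: gain V − κ_5 = 94.
Best response: 40.

40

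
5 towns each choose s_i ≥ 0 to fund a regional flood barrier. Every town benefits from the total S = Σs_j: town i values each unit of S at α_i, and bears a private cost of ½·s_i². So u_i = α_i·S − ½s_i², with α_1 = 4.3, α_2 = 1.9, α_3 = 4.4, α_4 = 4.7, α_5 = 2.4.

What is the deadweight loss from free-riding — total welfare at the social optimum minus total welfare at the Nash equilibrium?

504.59

Town i's FOC: ∂u_i/∂s_i = α_i − s_i = 0, so s_i* = α_i.
NE contributions = (4.3, 1.9, 4.4, 4.7, 2.4); S = 17.7.
W^NE = (Σα)·S − ½Σα_i² = 17.7² − ½·69.31 = 278.635.
Planner sets s_i = Σα_j = 17.7 for every i, so S^SO = 5·17.7 = 88.5.
W^SO = (Σα)·S^SO − ½·5·(Σα)² = (5/2)·17.7² = 783.225.
Deadweight loss = W^SO − W^NE = 504.59.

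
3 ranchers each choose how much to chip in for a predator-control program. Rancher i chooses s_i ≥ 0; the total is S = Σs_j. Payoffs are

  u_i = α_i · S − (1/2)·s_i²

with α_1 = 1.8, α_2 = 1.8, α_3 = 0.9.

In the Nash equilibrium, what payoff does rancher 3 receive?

Rancher i's FOC: ∂u_i/∂s_i = α_i − s_i = 0, so s_i* = α_i.
NE contributions = (1.8, 1.8, 0.9); S = 4.5.
u_3 = α_3·S − ½·(s_3)² = 0.9·4.5 − ½·0.9² = 3.645.

3.645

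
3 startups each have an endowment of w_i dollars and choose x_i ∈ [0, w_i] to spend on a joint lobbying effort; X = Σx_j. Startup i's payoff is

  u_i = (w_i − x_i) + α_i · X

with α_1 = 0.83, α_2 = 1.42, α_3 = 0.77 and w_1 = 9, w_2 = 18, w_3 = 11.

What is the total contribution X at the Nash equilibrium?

∂u_i/∂x_i = α_i − 1, so startup i contributes w_i if α_i > 1, else 0.
α_i > 1 for i ∈ {2}; NE contributions (0, 18, 0), X = 18.

18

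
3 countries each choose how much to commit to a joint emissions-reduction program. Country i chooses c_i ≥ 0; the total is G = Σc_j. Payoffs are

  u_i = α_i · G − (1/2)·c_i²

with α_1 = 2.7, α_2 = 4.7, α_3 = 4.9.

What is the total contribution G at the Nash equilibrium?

Country i's FOC: ∂u_i/∂c_i = α_i − c_i = 0, so c_i* = α_i.
NE contributions = (2.7, 4.7, 4.9); G = 12.3.

12.3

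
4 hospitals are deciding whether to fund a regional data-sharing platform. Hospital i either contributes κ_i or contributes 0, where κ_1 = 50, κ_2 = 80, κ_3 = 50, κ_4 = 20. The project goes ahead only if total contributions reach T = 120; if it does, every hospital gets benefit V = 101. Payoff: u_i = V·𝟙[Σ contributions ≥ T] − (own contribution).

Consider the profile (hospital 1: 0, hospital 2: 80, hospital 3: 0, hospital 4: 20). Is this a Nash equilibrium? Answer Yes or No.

Total = 100 < 120: not provided.
Hospital 1 (pledges 0, payoff 0): pledging 50 → total 150, payoff 51. Profitable deviation.

No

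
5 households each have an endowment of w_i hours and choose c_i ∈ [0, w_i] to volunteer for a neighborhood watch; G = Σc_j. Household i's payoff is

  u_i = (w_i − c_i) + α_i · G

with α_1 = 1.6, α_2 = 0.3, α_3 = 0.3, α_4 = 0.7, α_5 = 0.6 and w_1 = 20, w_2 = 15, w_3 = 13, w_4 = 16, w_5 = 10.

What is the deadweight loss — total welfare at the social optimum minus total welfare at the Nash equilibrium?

∂u_i/∂c_i = α_i − 1, so household i contributes w_i if α_i > 1, else 0.
α_i > 1 for i ∈ {1}; NE contributions (20, 0, 0, 0, 0), G = 20.
W^NE = Σw_i − G^NE + (Σα_i)·G^NE = 74 + 2.5·20 = 124.
Planner: ∂(Σu_j)/∂c_i = Σα_j − 1 = 2.5 > 0, so everyone contributes w_i; G^SO = 74, W^SO = 74 + 2.5·74 = 259.
Deadweight loss = 135.

135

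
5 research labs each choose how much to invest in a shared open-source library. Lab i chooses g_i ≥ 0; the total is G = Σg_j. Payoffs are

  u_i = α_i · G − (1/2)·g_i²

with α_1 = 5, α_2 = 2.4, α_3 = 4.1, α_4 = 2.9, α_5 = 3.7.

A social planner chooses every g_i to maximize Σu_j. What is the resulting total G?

Planner FOC: ∂(Σu_j)/∂g_i = (Σα_j) − g_i = 0, so g_i^SO = Σα_j = 18.1 for every i; G^SO = 90.5.

90.5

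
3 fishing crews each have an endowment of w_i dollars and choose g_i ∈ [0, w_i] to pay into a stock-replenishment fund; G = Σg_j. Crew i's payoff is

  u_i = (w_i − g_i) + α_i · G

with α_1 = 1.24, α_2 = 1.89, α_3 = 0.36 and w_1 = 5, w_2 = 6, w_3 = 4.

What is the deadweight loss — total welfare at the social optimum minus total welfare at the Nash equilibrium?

∂u_i/∂g_i = α_i − 1, so crew i contributes w_i if α_i > 1, else 0.
α_i > 1 for i ∈ {1, 2}; NE contributions (5, 6, 0), G = 11.
W^NE = Σw_i − G^NE + (Σα_i)·G^NE = 15 + 2.49·11 = 42.39.
Planner: ∂(Σu_j)/∂g_i = Σα_j − 1 = 2.49 > 0, so everyone contributes w_i; G^SO = 15, W^SO = 15 + 2.49·15 = 52.35.
Deadweight loss = 9.96.

9.96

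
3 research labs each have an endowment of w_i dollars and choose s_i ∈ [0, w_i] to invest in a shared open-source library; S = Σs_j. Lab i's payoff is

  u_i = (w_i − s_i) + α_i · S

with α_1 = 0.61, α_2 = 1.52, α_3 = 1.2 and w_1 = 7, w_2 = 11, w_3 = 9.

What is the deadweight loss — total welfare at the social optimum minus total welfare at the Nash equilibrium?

16.31

∂u_i/∂s_i = α_i − 1, so lab i contributes w_i if α_i > 1, else 0.
α_i > 1 for i ∈ {2, 3}; NE contributions (0, 11, 9), S = 20.
W^NE = Σw_i − S^NE + (Σα_i)·S^NE = 27 + 2.33·20 = 73.6.
Planner: ∂(Σu_j)/∂s_i = Σα_j − 1 = 2.33 > 0, so everyone contributes w_i; S^SO = 27, W^SO = 27 + 2.33·27 = 89.91.
Deadweight loss = 16.31.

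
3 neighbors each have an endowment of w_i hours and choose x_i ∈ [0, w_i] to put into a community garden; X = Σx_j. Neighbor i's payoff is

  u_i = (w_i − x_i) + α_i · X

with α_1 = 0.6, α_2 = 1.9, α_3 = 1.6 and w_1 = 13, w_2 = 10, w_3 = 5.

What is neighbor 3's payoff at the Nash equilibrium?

∂u_i/∂x_i = α_i − 1, so neighbor i contributes w_i if α_i > 1, else 0.
α_i > 1 for i ∈ {2, 3}; NE contributions (0, 10, 5), X = 15.
u_3 = (5 − 5) + 1.6·15 = 24.

24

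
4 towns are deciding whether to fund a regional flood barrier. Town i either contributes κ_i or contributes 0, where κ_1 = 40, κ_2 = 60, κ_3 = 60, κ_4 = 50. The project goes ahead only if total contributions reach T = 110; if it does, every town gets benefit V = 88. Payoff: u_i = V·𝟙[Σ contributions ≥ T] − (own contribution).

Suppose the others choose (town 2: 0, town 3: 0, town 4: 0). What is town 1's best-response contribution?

Others' total = 0. Even contributing 40 gives 40 < 110: no benefit either way.
Best response: 0.

0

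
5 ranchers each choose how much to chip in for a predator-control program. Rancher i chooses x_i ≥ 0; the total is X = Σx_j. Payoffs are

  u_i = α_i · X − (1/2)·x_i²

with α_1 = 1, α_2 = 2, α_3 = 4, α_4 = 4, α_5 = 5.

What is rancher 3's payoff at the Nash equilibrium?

Rancher i's FOC: ∂u_i/∂x_i = α_i − x_i = 0, so x_i* = α_i.
NE contributions = (1, 2, 4, 4, 5); X = 16.
u_3 = α_3·X − ½·(x_3)² = 4·16 − ½·4² = 56.

56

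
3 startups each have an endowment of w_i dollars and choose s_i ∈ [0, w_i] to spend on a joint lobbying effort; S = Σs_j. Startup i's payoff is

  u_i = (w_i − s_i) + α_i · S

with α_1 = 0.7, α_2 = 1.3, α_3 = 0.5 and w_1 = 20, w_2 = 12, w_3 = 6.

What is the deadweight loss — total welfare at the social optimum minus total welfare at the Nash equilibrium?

∂u_i/∂s_i = α_i − 1, so startup i contributes w_i if α_i > 1, else 0.
α_i > 1 for i ∈ {2}; NE contributions (0, 12, 0), S = 12.
W^NE = Σw_i − S^NE + (Σα_i)·S^NE = 38 + 1.5·12 = 56.
Planner: ∂(Σu_j)/∂s_i = Σα_j − 1 = 1.5 > 0, so everyone contributes w_i; S^SO = 38, W^SO = 38 + 1.5·38 = 95.
Deadweight loss = 39.

39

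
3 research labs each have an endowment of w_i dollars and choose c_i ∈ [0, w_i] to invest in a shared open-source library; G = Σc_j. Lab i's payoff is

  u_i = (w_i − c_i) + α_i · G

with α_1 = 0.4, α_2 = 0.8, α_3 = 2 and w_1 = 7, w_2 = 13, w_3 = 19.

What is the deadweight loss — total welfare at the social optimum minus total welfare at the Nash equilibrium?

∂u_i/∂c_i = α_i − 1, so lab i contributes w_i if α_i > 1, else 0.
α_i > 1 for i ∈ {3}; NE contributions (0, 0, 19), G = 19.
W^NE = Σw_i − G^NE + (Σα_i)·G^NE = 39 + 2.2·19 = 80.8.
Planner: ∂(Σu_j)/∂c_i = Σα_j − 1 = 2.2 > 0, so everyone contributes w_i; G^SO = 39, W^SO = 39 + 2.2·39 = 124.8.
Deadweight loss = 44.

44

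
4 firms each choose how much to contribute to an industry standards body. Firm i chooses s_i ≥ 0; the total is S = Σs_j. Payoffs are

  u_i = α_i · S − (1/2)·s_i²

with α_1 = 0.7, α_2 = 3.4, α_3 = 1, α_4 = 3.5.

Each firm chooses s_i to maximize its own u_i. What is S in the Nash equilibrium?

Firm i's FOC: ∂u_i/∂s_i = α_i − s_i = 0, so s_i* = α_i.
NE contributions = (0.7, 3.4, 1, 3.5); S = 8.6.

8.6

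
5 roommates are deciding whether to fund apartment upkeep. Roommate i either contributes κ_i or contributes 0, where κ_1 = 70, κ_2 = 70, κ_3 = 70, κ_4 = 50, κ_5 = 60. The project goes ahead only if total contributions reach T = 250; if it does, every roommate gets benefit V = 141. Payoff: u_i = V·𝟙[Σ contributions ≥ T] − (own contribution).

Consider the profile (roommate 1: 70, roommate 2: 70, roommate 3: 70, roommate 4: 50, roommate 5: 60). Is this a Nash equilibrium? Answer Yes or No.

Total = 320 ≥ 250: provided.
Roommate 1 (pledges 70, payoff 71): dropping to 0 → total 250, payoff 141. Profitable deviation.

No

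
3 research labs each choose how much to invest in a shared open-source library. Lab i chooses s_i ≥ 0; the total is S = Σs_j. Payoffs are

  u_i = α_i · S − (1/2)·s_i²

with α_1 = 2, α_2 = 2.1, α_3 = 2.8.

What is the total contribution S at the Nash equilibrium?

6.9

Lab i's FOC: ∂u_i/∂s_i = α_i − s_i = 0, so s_i* = α_i.
NE contributions = (2, 2.1, 2.8); S = 6.9.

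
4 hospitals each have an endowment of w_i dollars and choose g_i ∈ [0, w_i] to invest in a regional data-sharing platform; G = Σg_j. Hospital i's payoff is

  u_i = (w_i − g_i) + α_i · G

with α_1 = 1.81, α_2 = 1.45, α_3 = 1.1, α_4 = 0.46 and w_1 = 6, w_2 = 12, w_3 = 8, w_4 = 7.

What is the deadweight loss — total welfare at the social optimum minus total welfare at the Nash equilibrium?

∂u_i/∂g_i = α_i − 1, so hospital i contributes w_i if α_i > 1, else 0.
α_i > 1 for i ∈ {1, 2, 3}; NE contributions (6, 12, 8, 0), G = 26.
W^NE = Σw_i − G^NE + (Σα_i)·G^NE = 33 + 3.82·26 = 132.32.
Planner: ∂(Σu_j)/∂g_i = Σα_j − 1 = 3.82 > 0, so everyone contributes w_i; G^SO = 33, W^SO = 33 + 3.82·33 = 159.06.
Deadweight loss = 26.74.

26.74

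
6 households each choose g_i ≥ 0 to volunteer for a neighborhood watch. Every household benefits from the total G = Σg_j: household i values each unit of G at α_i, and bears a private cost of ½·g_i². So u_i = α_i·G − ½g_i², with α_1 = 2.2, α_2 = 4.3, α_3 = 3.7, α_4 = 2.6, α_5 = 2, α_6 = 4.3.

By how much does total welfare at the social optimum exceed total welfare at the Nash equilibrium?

Household i's FOC: ∂u_i/∂g_i = α_i − g_i = 0, so g_i* = α_i.
NE contributions = (2.2, 4.3, 3.7, 2.6, 2, 4.3); G = 19.1.
W^NE = (Σα)·G − ½Σα_i² = 19.1² − ½·66.27 = 331.675.
Planner sets g_i = Σα_j = 19.1 for every i, so G^SO = 6·19.1 = 114.6.
W^SO = (Σα)·G^SO − ½·6·(Σα)² = (6/2)·19.1² = 1094.43.
Deadweight loss = W^SO − W^NE = 762.755.

762.755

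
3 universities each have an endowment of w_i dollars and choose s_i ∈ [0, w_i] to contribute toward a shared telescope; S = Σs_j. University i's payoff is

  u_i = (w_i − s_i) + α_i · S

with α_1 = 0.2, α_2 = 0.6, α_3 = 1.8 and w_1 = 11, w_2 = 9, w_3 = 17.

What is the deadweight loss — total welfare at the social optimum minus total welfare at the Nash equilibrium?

32

∂u_i/∂s_i = α_i − 1, so university i contributes w_i if α_i > 1, else 0.
α_i > 1 for i ∈ {3}; NE contributions (0, 0, 17), S = 17.
W^NE = Σw_i − S^NE + (Σα_i)·S^NE = 37 + 1.6·17 = 64.2.
Planner: ∂(Σu_j)/∂s_i = Σα_j − 1 = 1.6 > 0, so everyone contributes w_i; S^SO = 37, W^SO = 37 + 1.6·37 = 96.2.
Deadweight loss = 32.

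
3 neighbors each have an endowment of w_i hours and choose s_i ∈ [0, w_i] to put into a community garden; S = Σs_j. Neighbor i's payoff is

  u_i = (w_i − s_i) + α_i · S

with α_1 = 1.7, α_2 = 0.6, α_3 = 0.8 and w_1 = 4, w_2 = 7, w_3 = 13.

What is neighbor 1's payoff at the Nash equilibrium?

∂u_i/∂s_i = α_i − 1, so neighbor i contributes w_i if α_i > 1, else 0.
α_i > 1 for i ∈ {1}; NE contributions (4, 0, 0), S = 4.
u_1 = (4 − 4) + 1.7·4 = 6.8.

6.8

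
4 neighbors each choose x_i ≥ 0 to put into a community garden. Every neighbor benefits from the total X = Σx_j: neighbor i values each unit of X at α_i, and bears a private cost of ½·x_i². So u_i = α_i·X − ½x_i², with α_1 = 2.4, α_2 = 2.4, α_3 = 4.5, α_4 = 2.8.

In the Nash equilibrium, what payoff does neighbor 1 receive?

26.16

Neighbor i's FOC: ∂u_i/∂x_i = α_i − x_i = 0, so x_i* = α_i.
NE contributions = (2.4, 2.4, 4.5, 2.8); X = 12.1.
u_1 = α_1·X − ½·(x_1)² = 2.4·12.1 − ½·2.4² = 26.16.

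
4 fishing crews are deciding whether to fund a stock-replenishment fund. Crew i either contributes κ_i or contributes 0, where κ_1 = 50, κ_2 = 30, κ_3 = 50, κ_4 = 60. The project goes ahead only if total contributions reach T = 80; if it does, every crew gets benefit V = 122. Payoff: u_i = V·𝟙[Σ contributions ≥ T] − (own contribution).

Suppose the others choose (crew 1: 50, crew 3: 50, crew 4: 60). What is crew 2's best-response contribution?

Others' total = 160 ≥ 80; contributing adds cost 30 for no extra benefit.
Best response: 0.

0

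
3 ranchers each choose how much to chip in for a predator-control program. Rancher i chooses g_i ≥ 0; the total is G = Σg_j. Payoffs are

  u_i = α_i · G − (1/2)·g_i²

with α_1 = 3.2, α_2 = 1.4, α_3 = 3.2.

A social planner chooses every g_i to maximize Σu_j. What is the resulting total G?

Planner FOC: ∂(Σu_j)/∂g_i = (Σα_j) − g_i = 0, so g_i^SO = Σα_j = 7.8 for every i; G^SO = 23.4.

23.4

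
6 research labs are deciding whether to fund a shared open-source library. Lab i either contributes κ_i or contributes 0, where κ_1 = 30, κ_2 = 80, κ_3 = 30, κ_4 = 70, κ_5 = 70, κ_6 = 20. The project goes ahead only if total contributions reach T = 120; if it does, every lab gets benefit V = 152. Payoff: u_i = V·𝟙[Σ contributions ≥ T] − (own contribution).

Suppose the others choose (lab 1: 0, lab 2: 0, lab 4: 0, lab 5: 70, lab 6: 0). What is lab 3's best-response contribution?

0

Others' total = 70. Even contributing 30 gives 100 < 120: no benefit either way.
Best response: 0.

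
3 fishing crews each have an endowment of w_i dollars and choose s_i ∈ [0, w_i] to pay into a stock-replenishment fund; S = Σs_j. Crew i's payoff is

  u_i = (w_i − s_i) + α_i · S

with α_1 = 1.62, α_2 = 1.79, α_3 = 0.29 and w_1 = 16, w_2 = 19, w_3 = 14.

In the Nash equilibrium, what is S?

∂u_i/∂s_i = α_i − 1, so crew i contributes w_i if α_i > 1, else 0.
α_i > 1 for i ∈ {1, 2}; NE contributions (16, 19, 0), S = 35.

35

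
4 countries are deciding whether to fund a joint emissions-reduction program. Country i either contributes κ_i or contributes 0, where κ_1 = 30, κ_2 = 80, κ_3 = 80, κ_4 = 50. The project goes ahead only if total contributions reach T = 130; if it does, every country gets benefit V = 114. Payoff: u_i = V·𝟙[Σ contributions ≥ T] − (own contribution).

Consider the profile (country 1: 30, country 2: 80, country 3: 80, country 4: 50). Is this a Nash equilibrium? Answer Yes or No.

Total = 240 ≥ 130: provided.
Country 1 (pledges 30, payoff 84): dropping to 0 → total 210, payoff 114. Profitable deviation.

No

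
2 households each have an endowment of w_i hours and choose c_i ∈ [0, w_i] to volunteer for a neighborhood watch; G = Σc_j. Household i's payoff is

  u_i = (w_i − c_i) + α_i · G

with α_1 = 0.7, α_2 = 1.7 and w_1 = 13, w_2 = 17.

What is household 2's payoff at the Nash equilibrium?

28.9

∂u_i/∂c_i = α_i − 1, so household i contributes w_i if α_i > 1, else 0.
α_i > 1 for i ∈ {2}; NE contributions (0, 17), G = 17.
u_2 = (17 − 17) + 1.7·17 = 28.9.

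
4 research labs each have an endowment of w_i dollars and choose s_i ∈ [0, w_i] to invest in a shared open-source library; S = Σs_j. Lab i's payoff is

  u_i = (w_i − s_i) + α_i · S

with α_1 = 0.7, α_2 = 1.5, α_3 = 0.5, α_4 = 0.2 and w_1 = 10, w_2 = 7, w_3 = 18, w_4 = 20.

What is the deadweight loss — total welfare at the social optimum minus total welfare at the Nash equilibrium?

91.2

∂u_i/∂s_i = α_i − 1, so lab i contributes w_i if α_i > 1, else 0.
α_i > 1 for i ∈ {2}; NE contributions (0, 7, 0, 0), S = 7.
W^NE = Σw_i − S^NE + (Σα_i)·S^NE = 55 + 1.9·7 = 68.3.
Planner: ∂(Σu_j)/∂s_i = Σα_j − 1 = 1.9 > 0, so everyone contributes w_i; S^SO = 55, W^SO = 55 + 1.9·55 = 159.5.
Deadweight loss = 91.2.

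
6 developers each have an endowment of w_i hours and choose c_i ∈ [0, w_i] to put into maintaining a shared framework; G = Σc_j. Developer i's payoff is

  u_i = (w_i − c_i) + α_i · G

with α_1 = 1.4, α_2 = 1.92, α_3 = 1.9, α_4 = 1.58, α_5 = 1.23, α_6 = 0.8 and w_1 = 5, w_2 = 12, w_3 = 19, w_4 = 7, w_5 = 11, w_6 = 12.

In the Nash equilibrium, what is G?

∂u_i/∂c_i = α_i − 1, so developer i contributes w_i if α_i > 1, else 0.
α_i > 1 for i ∈ {1, 2, 3, 4, 5}; NE contributions (5, 12, 19, 7, 11, 0), G = 54.

54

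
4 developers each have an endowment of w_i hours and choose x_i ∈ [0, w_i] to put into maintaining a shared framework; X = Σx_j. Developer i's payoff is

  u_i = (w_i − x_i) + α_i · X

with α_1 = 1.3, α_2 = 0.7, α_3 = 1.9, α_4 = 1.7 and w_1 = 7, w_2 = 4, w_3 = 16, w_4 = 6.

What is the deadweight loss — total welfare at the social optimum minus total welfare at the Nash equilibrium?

18.4

∂u_i/∂x_i = α_i − 1, so developer i contributes w_i if α_i > 1, else 0.
α_i > 1 for i ∈ {1, 3, 4}; NE contributions (7, 0, 16, 6), X = 29.
W^NE = Σw_i − X^NE + (Σα_i)·X^NE = 33 + 4.6·29 = 166.4.
Planner: ∂(Σu_j)/∂x_i = Σα_j − 1 = 4.6 > 0, so everyone contributes w_i; X^SO = 33, W^SO = 33 + 4.6·33 = 184.8.
Deadweight loss = 18.4.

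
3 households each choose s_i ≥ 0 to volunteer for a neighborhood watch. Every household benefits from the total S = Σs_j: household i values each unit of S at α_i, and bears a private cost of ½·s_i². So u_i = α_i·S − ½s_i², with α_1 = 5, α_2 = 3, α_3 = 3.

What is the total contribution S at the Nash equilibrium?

Household i's FOC: ∂u_i/∂s_i = α_i − s_i = 0, so s_i* = α_i.
NE contributions = (5, 3, 3); S = 11.

11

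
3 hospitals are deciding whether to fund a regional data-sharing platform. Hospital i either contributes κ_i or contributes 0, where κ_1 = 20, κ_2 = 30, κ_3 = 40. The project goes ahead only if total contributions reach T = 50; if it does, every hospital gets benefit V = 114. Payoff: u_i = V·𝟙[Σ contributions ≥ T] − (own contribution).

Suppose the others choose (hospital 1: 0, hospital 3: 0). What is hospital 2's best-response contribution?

0

Others' total = 0. Even contributing 30 gives 30 < 50: no benefit either way.
Best response: 0.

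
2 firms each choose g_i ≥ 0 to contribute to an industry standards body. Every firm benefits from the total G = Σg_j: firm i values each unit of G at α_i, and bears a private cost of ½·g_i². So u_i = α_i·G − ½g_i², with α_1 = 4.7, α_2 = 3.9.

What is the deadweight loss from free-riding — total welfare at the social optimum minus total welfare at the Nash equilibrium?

18.65

Firm i's FOC: ∂u_i/∂g_i = α_i − g_i = 0, so g_i* = α_i.
NE contributions = (4.7, 3.9); G = 8.6.
W^NE = (Σα)·G − ½Σα_i² = 8.6² − ½·37.3 = 55.31.
Planner sets g_i = Σα_j = 8.6 for every i, so G^SO = 2·8.6 = 17.2.
W^SO = (Σα)·G^SO − ½·2·(Σα)² = (2/2)·8.6² = 73.96.
Deadweight loss = W^SO − W^NE = 18.65.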